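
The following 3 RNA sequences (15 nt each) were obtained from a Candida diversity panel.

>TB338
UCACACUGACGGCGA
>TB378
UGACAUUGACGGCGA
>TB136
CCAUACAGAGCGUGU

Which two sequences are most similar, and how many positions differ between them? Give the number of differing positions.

2

Pairwise Hamming distances:
  TB338 vs TB378: 2
  TB338 vs TB136: 7
  TB378 vs TB136: 9
The smallest is 2, between TB338 and TB378.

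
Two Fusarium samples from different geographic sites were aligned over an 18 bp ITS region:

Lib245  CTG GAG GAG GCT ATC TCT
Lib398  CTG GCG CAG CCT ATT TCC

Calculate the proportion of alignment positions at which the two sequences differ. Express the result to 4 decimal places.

Differing sites — 5:A/C; 7:G/C; 10:G/C; 15:C/T; 18:T/C.
There are 5 differences over 18 sites, so p = 5/18 = 0.2778.

0.2778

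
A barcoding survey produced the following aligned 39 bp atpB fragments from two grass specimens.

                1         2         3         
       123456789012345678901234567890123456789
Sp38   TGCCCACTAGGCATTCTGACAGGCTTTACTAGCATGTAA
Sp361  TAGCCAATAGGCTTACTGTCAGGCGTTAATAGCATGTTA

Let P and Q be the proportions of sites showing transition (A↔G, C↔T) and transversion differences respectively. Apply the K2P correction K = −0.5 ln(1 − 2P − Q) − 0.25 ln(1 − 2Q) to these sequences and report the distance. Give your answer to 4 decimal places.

0.2801

Differing sites — 2:G/A (Ti); 3:C/G (Tv); 7:C/A (Tv); 13:A/T (Tv); 15:T/A (Tv); 19:A/T (Tv); 25:T/G (Tv); 29:C/A (Tv); 38:A/T (Tv).
Of the 9 differences, 1 transition and 8 transversions over 39 sites: P = 1/39 = 0.025641, Q = 8/39 = 0.205128.
d = −0.5·ln(0.743590) − 0.25·ln(0.589744) = −0.5·(-0.296265) − 0.25·(-0.528067) = 0.2801.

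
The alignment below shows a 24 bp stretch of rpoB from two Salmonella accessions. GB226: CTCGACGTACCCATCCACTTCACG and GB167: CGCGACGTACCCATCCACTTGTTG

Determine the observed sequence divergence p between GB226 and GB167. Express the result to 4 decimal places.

Mismatches occur at site 2 (T↔G), site 21 (C↔G), site 22 (A↔T), site 23 (C↔T).
There are 4 differences over 24 sites, so p = 4/24 = 0.1667.

0.1667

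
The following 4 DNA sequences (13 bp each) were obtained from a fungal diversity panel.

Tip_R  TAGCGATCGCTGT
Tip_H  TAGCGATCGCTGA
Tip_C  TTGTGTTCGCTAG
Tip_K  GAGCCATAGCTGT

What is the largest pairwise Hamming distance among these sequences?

8

Pairwise Hamming distances:
  Tip_R vs Tip_H: 1
  Tip_R vs Tip_C: 5
  Tip_R vs Tip_K: 3
  Tip_H vs Tip_C: 5
  Tip_H vs Tip_K: 4
  Tip_C vs Tip_K: 8
The largest is 8, between Tip_C and Tip_K.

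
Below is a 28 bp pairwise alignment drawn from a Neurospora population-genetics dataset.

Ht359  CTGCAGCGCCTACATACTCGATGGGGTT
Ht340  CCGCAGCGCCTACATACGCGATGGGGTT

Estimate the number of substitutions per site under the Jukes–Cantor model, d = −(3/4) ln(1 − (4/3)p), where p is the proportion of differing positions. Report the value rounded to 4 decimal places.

0.0751

The sequences differ at positions 2 (T/C), 18 (T/G).
p = 2/28 = 0.071429.
d = −0.75 · ln(1 − (4/3)·0.071429) = −0.75 · ln(0.904761) = −0.75 · (-0.100084) = 0.0751.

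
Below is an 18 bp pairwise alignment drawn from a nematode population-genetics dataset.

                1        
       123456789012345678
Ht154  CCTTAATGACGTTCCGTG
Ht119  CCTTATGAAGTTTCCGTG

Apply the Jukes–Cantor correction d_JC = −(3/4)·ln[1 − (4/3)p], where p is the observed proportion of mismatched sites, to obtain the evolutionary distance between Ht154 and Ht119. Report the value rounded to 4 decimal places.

0.3470

The sequences differ at positions 6 (A/T), 7 (T/G), 8 (G/A), 10 (C/G), 11 (G/T).
p = 5/18 = 0.277778.
d = −0.75 · ln(1 − (4/3)·0.277778) = −0.75 · ln(0.629629) = −0.75 · (-0.462625) = 0.3470.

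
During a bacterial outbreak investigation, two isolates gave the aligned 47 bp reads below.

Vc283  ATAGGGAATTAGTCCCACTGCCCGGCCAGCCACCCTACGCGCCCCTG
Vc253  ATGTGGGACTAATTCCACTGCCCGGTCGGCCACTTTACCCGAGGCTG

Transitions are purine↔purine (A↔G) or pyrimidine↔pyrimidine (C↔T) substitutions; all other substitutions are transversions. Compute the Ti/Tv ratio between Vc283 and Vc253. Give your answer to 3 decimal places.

Differing sites — 3:A/G (Ti); 4:G/T (Tv); 7:A/G (Ti); 9:T/C (Ti); 12:G/A (Ti); 14:C/T (Ti); 26:C/T (Ti); 28:A/G (Ti); 34:C/T (Ti); 35:C/T (Ti); 39:G/C (Tv); 42:C/A (Tv); 43:C/G (Tv); 44:C/G (Tv).
Of the 14 differences, 9 transitions and 5 transversions, so Ti/Tv = 9/5 = 1.800.

1.800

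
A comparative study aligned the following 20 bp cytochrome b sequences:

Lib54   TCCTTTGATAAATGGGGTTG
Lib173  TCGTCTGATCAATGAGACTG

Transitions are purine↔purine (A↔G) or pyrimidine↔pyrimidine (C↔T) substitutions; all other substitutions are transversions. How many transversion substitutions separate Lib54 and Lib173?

Mismatches occur at site 3 (C↔G, transversion), site 5 (T↔C, transition), site 10 (A↔C, transversion), site 15 (G↔A, transition), site 17 (G↔A, transition), site 18 (T↔C, transition).
Of the 6 differences, 4 transitions and 2 transversions, so the answer is 2.

2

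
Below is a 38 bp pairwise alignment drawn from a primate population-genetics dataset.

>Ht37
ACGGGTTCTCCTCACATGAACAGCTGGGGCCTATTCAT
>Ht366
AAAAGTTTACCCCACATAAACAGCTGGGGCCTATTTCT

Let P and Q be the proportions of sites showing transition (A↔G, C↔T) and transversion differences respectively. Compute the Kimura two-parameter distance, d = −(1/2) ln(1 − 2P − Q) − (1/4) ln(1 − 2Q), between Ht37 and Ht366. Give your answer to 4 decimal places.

Mismatches occur at site 2 (C↔A, transversion), site 3 (G↔A, transition), site 4 (G↔A, transition), site 8 (C↔T, transition), site 9 (T↔A, transversion), site 12 (T↔C, transition), site 18 (G↔A, transition), site 36 (C↔T, transition), site 37 (A↔C, transversion).
Of the 9 differences, 6 transitions and 3 transversions over 38 sites: P = 6/38 = 0.157895, Q = 3/38 = 0.078947.
d = −0.5·ln(0.605263) − 0.25·ln(0.842106) = −0.5·(-0.502092) − 0.25·(-0.171849) = 0.2940.

0.2940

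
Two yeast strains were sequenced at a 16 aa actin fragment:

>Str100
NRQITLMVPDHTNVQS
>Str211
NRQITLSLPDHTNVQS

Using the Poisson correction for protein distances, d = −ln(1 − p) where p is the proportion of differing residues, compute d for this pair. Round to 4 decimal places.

Mismatches occur at site 7 (M→S), site 8 (V→L).
p = 2/16 = 0.125000.
d = −ln(1 − 0.125000) = −ln(0.875000) = 0.1335.

0.1335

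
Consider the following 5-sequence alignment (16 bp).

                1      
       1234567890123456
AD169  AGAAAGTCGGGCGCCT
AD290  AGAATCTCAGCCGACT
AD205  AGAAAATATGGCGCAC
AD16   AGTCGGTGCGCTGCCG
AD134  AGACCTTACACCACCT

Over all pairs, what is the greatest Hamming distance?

10

Pairwise Hamming distances:
  AD169 vs AD290: 5
  AD169 vs AD205: 5
  AD169 vs AD16: 8
  AD169 vs AD134: 8
  AD290 vs AD205: 8
  AD290 vs AD16: 9
  AD290 vs AD134: 8
  AD205 vs AD16: 10
  AD205 vs AD134: 9
  AD16 vs AD134: 8
The largest is 10, between AD205 and AD16.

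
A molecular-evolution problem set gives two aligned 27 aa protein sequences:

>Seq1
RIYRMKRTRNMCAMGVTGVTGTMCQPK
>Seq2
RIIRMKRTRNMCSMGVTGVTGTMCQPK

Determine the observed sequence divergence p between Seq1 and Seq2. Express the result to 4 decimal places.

Mismatches occur at site 3 (Y↔I), site 13 (A↔S).
There are 2 differences over 27 sites, so p = 2/27 = 0.0741.

0.0741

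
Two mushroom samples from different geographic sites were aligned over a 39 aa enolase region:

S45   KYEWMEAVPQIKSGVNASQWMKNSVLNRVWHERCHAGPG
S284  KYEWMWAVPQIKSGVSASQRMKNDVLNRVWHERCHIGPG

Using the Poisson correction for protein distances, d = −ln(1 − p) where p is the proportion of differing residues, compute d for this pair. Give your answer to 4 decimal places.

Differing sites — 6:E/W; 16:N/S; 20:W/R; 24:S/D; 36:A/I.
p = 5/39 = 0.128205.
d = −ln(1 − 0.128205) = −ln(0.871795) = 0.1372.

0.1372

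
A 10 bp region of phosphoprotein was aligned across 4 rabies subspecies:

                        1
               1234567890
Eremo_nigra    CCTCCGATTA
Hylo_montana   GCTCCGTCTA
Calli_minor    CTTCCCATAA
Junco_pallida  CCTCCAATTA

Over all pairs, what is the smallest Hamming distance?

Pairwise Hamming distances:
  Eremo_nigra vs Hylo_montana: 3
  Eremo_nigra vs Calli_minor: 3
  Eremo_nigra vs Junco_pallida: 1
  Hylo_montana vs Calli_minor: 6
  Hylo_montana vs Junco_pallida: 4
  Calli_minor vs Junco_pallida: 3
The smallest is 1, between Eremo_nigra and Junco_pallida.

1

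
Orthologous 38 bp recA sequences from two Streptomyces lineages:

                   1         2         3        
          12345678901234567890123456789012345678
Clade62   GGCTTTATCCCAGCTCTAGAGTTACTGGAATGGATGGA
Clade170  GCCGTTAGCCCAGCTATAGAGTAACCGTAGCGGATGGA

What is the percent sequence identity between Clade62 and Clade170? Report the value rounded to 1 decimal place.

76.3%

Mismatches occur at site 2 (G→C), site 4 (T→G), site 8 (T→G), site 16 (C→A), site 23 (T→A), site 26 (T→C), site 28 (G→T), site 30 (A→G), site 31 (T→C).
29 of the 38 sites match, so the percent identity is 29/38 × 100 = 76.3%.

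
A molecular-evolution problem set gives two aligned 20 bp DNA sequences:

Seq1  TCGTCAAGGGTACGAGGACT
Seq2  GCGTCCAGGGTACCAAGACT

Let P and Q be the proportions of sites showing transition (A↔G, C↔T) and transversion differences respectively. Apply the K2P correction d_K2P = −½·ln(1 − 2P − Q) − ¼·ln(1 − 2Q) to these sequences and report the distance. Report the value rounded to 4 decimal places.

0.2330

Differing sites — 1:T/G (Tv); 6:A/C (Tv); 14:G/C (Tv); 16:G/A (Ti).
Of the 4 differences, 1 transition and 3 transversions over 20 sites: P = 1/20 = 0.050000, Q = 3/20 = 0.150000.
d = −0.5·ln(0.750000) − 0.25·ln(0.700000) = −0.5·(-0.287682) − 0.25·(-0.356675) = 0.2330.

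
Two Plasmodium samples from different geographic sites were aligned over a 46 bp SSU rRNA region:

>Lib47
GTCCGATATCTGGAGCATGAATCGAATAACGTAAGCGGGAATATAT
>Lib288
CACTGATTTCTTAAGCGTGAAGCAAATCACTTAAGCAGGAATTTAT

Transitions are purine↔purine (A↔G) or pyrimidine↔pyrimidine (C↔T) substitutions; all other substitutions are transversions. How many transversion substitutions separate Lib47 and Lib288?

8

Differing sites — 1:G/C (Tv); 2:T/A (Tv); 4:C/T (Ti); 8:A/T (Tv); 12:G/T (Tv); 13:G/A (Ti); 17:A/G (Ti); 22:T/G (Tv); 24:G/A (Ti); 28:A/C (Tv); 31:G/T (Tv); 37:G/A (Ti); 43:A/T (Tv).
Of the 13 differences, 5 transitions and 8 transversions, so the answer is 8.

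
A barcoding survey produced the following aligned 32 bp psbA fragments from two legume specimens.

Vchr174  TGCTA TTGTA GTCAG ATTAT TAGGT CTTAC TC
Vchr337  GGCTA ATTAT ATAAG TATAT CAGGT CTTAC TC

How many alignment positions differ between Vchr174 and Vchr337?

10

Differing sites — 1:T/G; 6:T/A; 8:G/T; 9:T/A; 10:A/T; 11:G/A; 13:C/A; 16:A/T; 17:T/A; 21:T/C.
That gives 10 mismatches out of 32 aligned sites, so the Hamming distance is 10.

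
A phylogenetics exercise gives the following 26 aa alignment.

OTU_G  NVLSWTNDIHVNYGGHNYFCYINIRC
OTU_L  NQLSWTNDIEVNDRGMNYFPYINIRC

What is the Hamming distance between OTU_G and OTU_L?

The sequences differ at positions 2 (V/Q), 10 (H/E), 13 (Y/D), 14 (G/R), 16 (H/M), 20 (C/P).
That gives 6 mismatches out of 26 aligned sites, so the Hamming distance is 6.

6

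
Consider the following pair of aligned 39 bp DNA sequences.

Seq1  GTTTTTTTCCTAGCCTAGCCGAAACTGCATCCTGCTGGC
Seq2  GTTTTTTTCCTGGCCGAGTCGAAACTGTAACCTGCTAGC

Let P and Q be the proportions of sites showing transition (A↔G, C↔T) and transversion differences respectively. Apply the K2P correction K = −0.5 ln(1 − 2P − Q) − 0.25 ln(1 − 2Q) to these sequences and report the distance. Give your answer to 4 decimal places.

0.1752

The sequences differ at positions 12 (A/G, transition), 16 (T/G, transversion), 19 (C/T, transition), 28 (C/T, transition), 30 (T/A, transversion), 37 (G/A, transition).
Of the 6 differences, 4 transitions and 2 transversions over 39 sites: P = 4/39 = 0.102564, Q = 2/39 = 0.051282.
d = −0.5·ln(0.743590) − 0.25·ln(0.897436) = −0.5·(-0.296265) − 0.25·(-0.108213) = 0.1752.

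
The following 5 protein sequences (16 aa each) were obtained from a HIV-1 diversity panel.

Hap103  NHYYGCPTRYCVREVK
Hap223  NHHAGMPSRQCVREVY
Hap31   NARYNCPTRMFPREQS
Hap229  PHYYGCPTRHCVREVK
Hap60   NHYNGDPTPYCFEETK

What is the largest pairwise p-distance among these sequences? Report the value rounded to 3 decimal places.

0.750

Pairwise Hamming distances:
  Hap103 vs Hap223: 6
  Hap103 vs Hap31: 8
  Hap103 vs Hap229: 2
  Hap103 vs Hap60: 6
  Hap223 vs Hap31: 11
  Hap223 vs Hap229: 7
  Hap223 vs Hap60: 10
  Hap31 vs Hap229: 9
  Hap31 vs Hap60: 12
  Hap229 vs Hap60: 8
The largest is 12 mismatches, between Hap31 and Hap60; p = 12/16 = 0.750.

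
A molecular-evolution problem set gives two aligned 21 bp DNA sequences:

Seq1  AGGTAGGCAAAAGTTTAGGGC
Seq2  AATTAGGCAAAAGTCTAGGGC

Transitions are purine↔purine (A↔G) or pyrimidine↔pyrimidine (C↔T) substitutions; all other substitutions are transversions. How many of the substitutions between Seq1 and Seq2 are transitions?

Differing sites — 2:G/A (Ti); 3:G/T (Tv); 15:T/C (Ti).
Of the 3 differences, 2 transitions and 1 transversion, so the answer is 2.

2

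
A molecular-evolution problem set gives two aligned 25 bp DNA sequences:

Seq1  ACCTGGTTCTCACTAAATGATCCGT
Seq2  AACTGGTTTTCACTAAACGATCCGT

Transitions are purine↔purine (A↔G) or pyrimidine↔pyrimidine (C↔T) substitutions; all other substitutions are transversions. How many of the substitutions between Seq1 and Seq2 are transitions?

2

The sequences differ at positions 2 (C/A, transversion), 9 (C/T, transition), 18 (T/C, transition).
Of the 3 differences, 2 transitions and 1 transversion, so the answer is 2.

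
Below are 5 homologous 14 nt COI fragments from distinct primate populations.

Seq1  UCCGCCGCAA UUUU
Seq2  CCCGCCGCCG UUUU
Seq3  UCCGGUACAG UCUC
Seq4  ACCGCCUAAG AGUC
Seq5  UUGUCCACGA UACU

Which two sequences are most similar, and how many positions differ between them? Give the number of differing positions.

Pairwise Hamming distances:
  Seq1 vs Seq2: 3
  Seq1 vs Seq3: 6
  Seq1 vs Seq4: 7
  Seq1 vs Seq5: 7
  Seq2 vs Seq3: 7
  Seq2 vs Seq4: 7
  Seq2 vs Seq5: 9
  Seq3 vs Seq4: 7
  Seq3 vs Seq5: 10
  Seq4 vs Seq5: 12
The smallest is 3, between Seq1 and Seq2.

3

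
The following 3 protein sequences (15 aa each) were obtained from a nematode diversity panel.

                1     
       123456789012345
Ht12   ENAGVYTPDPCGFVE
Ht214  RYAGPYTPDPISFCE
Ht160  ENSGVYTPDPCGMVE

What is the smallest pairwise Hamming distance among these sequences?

2

Pairwise Hamming distances:
  Ht12 vs Ht214: 6
  Ht12 vs Ht160: 2
  Ht214 vs Ht160: 8
The smallest is 2, between Ht12 and Ht160.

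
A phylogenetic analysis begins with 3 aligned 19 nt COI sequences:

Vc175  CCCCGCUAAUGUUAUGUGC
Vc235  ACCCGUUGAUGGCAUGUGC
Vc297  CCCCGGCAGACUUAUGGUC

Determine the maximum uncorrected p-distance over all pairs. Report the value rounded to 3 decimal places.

Pairwise Hamming distances:
  Vc175 vs Vc235: 5
  Vc175 vs Vc297: 7
  Vc235 vs Vc297: 11
The largest is 11 mismatches, between Vc235 and Vc297; p = 11/19 = 0.579.

0.579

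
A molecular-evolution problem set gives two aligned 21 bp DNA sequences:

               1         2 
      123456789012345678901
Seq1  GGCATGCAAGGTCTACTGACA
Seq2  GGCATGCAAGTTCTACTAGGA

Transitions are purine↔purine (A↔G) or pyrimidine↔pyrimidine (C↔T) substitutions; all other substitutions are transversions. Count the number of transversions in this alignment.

Differing sites — 11:G/T (Tv); 18:G/A (Ti); 19:A/G (Ti); 20:C/G (Tv).
Of the 4 differences, 2 transitions and 2 transversions, so the answer is 2.

2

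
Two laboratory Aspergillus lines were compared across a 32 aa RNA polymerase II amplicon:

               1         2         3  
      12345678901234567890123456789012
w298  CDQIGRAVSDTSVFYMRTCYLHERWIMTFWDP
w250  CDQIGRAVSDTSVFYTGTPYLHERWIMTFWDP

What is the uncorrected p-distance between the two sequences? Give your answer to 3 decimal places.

0.094

Differing sites — 16:M/T; 17:R/G; 19:C/P.
There are 3 differences over 32 sites, so p = 3/32 = 0.094.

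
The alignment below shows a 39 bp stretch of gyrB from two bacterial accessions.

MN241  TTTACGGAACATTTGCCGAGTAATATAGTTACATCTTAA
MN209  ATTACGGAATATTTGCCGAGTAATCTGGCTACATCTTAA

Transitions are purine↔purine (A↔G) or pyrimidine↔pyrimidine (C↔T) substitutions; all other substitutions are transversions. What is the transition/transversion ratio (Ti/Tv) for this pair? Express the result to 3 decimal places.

The sequences differ at positions 1 (T/A, transversion), 10 (C/T, transition), 25 (A/C, transversion), 27 (A/G, transition), 29 (T/C, transition).
Of the 5 differences, 3 transitions and 2 transversions, so Ti/Tv = 3/2 = 1.500.

1.500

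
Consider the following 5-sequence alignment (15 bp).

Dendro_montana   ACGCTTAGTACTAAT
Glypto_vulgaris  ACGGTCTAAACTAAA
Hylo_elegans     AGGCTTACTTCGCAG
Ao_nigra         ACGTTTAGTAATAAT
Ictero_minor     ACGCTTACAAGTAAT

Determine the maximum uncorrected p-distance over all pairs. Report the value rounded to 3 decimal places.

0.667

Pairwise Hamming distances:
  Dendro_montana vs Glypto_vulgaris: 6
  Dendro_montana vs Hylo_elegans: 6
  Dendro_montana vs Ao_nigra: 2
  Dendro_montana vs Ictero_minor: 3
  Glypto_vulgaris vs Hylo_elegans: 10
  Glypto_vulgaris vs Ao_nigra: 7
  Glypto_vulgaris vs Ictero_minor: 6
  Hylo_elegans vs Ao_nigra: 8
  Hylo_elegans vs Ictero_minor: 7
  Ao_nigra vs Ictero_minor: 4
The largest is 10 mismatches, between Glypto_vulgaris and Hylo_elegans; p = 10/15 = 0.667.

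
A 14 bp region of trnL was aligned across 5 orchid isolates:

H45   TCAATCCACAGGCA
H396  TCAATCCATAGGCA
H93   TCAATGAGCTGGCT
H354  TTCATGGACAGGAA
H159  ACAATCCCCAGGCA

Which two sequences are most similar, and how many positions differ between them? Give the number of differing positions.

1

Pairwise Hamming distances:
  H45 vs H396: 1
  H45 vs H93: 5
  H45 vs H354: 5
  H45 vs H159: 2
  H396 vs H93: 6
  H396 vs H354: 6
  H396 vs H159: 3
  H93 vs H354: 7
  H93 vs H159: 6
  H354 vs H159: 7
The smallest is 1, between H45 and H396.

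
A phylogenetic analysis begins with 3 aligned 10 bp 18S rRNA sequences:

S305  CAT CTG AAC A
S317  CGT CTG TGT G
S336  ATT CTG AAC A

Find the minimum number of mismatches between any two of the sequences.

Pairwise Hamming distances:
  S305 vs S317: 5
  S305 vs S336: 2
  S317 vs S336: 6
The smallest is 2, between S305 and S336.

2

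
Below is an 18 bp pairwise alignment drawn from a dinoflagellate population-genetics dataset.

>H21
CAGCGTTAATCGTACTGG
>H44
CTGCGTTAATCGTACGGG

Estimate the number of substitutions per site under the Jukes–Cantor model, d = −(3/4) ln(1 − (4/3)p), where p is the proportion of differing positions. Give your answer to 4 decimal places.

0.1203

The sequences differ at positions 2 (A/T), 16 (T/G).
p = 2/18 = 0.111111.
d = −0.75 · ln(1 − (4/3)·0.111111) = −0.75 · ln(0.851852) = −0.75 · (-0.160342) = 0.1203.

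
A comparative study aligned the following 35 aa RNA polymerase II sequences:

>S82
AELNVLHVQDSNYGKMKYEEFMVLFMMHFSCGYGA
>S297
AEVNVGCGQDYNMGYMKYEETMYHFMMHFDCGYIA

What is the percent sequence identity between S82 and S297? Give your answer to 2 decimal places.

65.71%

Mismatches occur at site 3 (L↔V), site 6 (L↔G), site 7 (H↔C), site 8 (V↔G), site 11 (S↔Y), site 13 (Y↔M), site 15 (K↔Y), site 21 (F↔T), site 23 (V↔Y), site 24 (L↔H), site 30 (S↔D), site 34 (G↔I).
23 of the 35 sites match, so the percent identity is 23/35 × 100 = 65.71%.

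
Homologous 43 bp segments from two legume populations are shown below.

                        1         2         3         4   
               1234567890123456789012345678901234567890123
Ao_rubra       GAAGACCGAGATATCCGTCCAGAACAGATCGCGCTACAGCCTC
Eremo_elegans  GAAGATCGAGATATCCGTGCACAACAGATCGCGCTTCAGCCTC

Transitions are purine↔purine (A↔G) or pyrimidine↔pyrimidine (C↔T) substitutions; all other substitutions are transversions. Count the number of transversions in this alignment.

Differing sites — 6:C/T (Ti); 19:C/G (Tv); 22:G/C (Tv); 36:A/T (Tv).
Of the 4 differences, 1 transition and 3 transversions, so the answer is 3.

3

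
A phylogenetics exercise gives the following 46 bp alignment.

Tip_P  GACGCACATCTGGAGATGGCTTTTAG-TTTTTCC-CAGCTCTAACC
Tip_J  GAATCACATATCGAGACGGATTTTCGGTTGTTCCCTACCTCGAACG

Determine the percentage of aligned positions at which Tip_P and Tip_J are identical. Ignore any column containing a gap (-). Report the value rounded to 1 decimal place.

72.7%

Excluding the 2 gap columns leaves 44 comparable sites.
The sequences differ at positions 3 (C/A), 4 (G/T), 10 (C/A), 12 (G/C), 17 (T/C), 20 (C/A), 25 (A/C), 30 (T/G), 36 (C/T), 38 (G/C), 42 (T/G), 46 (C/G).
32 of the 44 comparable sites match, so the percent identity is 32/44 × 100 = 72.7%.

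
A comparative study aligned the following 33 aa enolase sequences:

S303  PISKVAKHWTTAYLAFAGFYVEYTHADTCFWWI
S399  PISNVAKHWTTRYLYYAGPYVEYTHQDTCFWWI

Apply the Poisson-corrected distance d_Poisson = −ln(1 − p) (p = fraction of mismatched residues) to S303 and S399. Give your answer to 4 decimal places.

Differing sites — 4:K/N; 12:A/R; 15:A/Y; 16:F/Y; 19:F/P; 26:A/Q.
p = 6/33 = 0.181818.
d = −ln(1 − 0.181818) = −ln(0.818182) = 0.2007.

0.2007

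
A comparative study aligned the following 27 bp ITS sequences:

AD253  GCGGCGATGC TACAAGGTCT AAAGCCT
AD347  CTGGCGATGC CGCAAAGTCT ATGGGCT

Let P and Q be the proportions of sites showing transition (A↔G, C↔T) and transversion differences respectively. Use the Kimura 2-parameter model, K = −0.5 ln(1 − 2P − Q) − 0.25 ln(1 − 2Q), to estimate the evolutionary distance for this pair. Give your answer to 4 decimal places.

Differing sites — 1:G/C (Tv); 2:C/T (Ti); 11:T/C (Ti); 12:A/G (Ti); 16:G/A (Ti); 22:A/T (Tv); 23:A/G (Ti); 25:C/G (Tv).
Of the 8 differences, 5 transitions and 3 transversions over 27 sites: P = 5/27 = 0.185185, Q = 3/27 = 0.111111.
d = −0.5·ln(0.518519) − 0.25·ln(0.777778) = −0.5·(-0.656779) − 0.25·(-0.251314) = 0.3912.

0.3912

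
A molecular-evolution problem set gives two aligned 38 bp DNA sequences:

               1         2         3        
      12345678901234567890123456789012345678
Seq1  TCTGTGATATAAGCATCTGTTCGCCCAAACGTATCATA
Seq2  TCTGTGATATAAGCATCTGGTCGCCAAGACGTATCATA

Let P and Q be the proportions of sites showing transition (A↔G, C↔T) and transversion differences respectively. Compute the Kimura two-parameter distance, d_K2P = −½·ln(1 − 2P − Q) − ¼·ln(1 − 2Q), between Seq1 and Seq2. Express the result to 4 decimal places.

0.0834

Mismatches occur at site 20 (T/G, transversion), site 26 (C/A, transversion), site 28 (A/G, transition).
Of the 3 differences, 1 transition and 2 transversions over 38 sites: P = 1/38 = 0.026316, Q = 2/38 = 0.052632.
d = −0.5·ln(0.894736) − 0.25·ln(0.894736) = −0.5·(-0.111227) − 0.25·(-0.111227) = 0.0834.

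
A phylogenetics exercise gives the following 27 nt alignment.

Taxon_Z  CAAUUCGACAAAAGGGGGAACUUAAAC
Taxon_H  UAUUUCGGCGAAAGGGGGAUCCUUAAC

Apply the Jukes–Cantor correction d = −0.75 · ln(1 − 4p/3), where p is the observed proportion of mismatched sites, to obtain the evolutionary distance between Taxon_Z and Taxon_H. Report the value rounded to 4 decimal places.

0.3181

The sequences differ at positions 1 (C/U), 3 (A/U), 8 (A/G), 10 (A/G), 20 (A/U), 22 (U/C), 24 (A/U).
p = 7/27 = 0.259259.
d = −0.75 · ln(1 − (4/3)·0.259259) = −0.75 · ln(0.654321) = −0.75 · (-0.424157) = 0.3181.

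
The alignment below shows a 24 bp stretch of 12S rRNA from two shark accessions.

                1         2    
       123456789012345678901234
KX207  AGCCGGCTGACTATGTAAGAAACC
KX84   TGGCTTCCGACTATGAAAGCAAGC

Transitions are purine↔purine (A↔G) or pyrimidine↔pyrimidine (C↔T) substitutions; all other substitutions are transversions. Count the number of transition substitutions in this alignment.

1

Mismatches occur at site 1 (A→T, transversion), site 3 (C→G, transversion), site 5 (G→T, transversion), site 6 (G→T, transversion), site 8 (T→C, transition), site 16 (T→A, transversion), site 20 (A→C, transversion), site 23 (C→G, transversion).
Of the 8 differences, 1 transition and 7 transversions, so the answer is 1.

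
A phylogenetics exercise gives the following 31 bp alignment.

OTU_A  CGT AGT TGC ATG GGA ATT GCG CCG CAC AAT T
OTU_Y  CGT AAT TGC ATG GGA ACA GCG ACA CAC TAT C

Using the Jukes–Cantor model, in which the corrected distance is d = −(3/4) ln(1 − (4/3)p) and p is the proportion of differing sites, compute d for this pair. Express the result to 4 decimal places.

Differing sites — 5:G/A; 17:T/C; 18:T/A; 22:C/A; 24:G/A; 28:A/T; 31:T/C.
p = 7/31 = 0.225806.
d = −0.75 · ln(1 − (4/3)·0.225806) = −0.75 · ln(0.698925) = −0.75 · (-0.358212) = 0.2687.

0.2687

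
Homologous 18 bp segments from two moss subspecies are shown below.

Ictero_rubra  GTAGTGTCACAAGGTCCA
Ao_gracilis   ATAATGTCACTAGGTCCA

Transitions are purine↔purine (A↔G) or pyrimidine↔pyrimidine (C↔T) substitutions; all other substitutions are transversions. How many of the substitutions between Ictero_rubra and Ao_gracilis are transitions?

2

Mismatches occur at site 1 (G→A, transition), site 4 (G→A, transition), site 11 (A→T, transversion).
Of the 3 differences, 2 transitions and 1 transversion, so the answer is 2.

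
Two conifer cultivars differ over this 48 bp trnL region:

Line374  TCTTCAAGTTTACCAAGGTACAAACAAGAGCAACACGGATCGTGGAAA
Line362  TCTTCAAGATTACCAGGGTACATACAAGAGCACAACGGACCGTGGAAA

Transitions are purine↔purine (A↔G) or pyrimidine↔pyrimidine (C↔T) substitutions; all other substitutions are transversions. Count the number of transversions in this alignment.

Differing sites — 9:T/A (Tv); 16:A/G (Ti); 23:A/T (Tv); 33:A/C (Tv); 34:C/A (Tv); 40:T/C (Ti).
Of the 6 differences, 2 transitions and 4 transversions, so the answer is 4.

4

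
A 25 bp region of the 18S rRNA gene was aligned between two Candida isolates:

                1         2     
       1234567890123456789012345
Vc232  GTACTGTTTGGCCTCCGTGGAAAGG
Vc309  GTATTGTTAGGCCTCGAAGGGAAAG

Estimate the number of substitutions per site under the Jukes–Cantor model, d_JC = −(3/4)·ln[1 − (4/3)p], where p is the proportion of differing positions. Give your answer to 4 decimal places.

0.3505

The sequences differ at positions 4 (C/T), 9 (T/A), 16 (C/G), 17 (G/A), 18 (T/A), 21 (A/G), 24 (G/A).
p = 7/25 = 0.280000.
d = −0.75 · ln(1 − (4/3)·0.280000) = −0.75 · ln(0.626667) = −0.75 · (-0.467340) = 0.3505.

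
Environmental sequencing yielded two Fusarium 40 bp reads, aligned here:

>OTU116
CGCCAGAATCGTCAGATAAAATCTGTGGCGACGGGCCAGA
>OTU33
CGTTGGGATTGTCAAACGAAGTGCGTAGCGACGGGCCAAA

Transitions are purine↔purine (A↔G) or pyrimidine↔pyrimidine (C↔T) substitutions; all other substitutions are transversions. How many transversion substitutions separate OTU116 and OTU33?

The sequences differ at positions 3 (C/T, transition), 4 (C/T, transition), 5 (A/G, transition), 7 (A/G, transition), 10 (C/T, transition), 15 (G/A, transition), 17 (T/C, transition), 18 (A/G, transition), 21 (A/G, transition), 23 (C/G, transversion), 24 (T/C, transition), 27 (G/A, transition), 39 (G/A, transition).
Of the 13 differences, 12 transitions and 1 transversion, so the answer is 1.

1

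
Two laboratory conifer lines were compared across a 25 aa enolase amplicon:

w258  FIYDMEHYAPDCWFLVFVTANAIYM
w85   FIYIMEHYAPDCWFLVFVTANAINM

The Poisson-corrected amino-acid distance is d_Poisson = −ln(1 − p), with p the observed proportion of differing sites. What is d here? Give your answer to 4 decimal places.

The sequences differ at positions 4 (D/I), 24 (Y/N).
p = 2/25 = 0.080000.
d = −ln(1 − 0.080000) = −ln(0.920000) = 0.0834.

0.0834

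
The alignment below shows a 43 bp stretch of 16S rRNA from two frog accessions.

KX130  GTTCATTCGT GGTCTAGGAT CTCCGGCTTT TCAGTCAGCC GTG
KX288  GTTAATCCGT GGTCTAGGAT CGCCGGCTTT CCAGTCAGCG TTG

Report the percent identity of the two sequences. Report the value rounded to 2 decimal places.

86.05%

The sequences differ at positions 4 (C/A), 7 (T/C), 22 (T/G), 31 (T/C), 40 (C/G), 41 (G/T).
37 of the 43 sites match, so the percent identity is 37/43 × 100 = 86.05%.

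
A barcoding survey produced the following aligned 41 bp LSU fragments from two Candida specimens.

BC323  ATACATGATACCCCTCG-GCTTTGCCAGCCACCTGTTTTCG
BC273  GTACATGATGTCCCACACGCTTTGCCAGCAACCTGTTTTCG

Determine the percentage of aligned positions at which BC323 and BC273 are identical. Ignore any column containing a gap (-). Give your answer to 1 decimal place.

85.0%

Excluding the 1 gap column leaves 40 comparable sites.
Differing sites — 1:A/G; 10:A/G; 11:C/T; 15:T/A; 17:G/A; 30:C/A.
34 of the 40 comparable sites match, so the percent identity is 34/40 × 100 = 85.0%.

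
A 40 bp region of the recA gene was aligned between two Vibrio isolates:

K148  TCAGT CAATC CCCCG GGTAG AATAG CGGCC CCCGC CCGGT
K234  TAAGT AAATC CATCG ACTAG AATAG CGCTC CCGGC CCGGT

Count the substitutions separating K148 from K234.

Mismatches occur at site 2 (C/A), site 6 (C/A), site 12 (C/A), site 13 (C/T), site 16 (G/A), site 17 (G/C), site 28 (G/C), site 29 (C/T), site 33 (C/G).
That gives 9 mismatches out of 40 aligned sites, so the Hamming distance is 9.

9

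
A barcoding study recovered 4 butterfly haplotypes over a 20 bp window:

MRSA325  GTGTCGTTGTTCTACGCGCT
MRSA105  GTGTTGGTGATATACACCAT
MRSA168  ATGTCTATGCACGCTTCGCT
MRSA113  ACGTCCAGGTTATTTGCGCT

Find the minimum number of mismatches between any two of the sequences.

7

Pairwise Hamming distances:
  MRSA325 vs MRSA105: 7
  MRSA325 vs MRSA168: 9
  MRSA325 vs MRSA113: 8
  MRSA105 vs MRSA168: 13
  MRSA105 vs MRSA113: 12
  MRSA168 vs MRSA113: 9
The smallest is 7, between MRSA325 and MRSA105.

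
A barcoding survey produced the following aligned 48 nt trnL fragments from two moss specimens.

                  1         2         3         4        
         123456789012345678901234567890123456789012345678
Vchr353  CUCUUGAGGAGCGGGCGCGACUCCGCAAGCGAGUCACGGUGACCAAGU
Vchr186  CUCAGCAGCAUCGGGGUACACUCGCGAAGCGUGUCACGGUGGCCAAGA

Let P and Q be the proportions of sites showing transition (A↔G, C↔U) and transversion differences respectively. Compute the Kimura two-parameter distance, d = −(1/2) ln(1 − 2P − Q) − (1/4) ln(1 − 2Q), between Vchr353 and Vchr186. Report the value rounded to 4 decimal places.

Differing sites — 4:U/A (Tv); 5:U/G (Tv); 6:G/C (Tv); 9:G/C (Tv); 11:G/U (Tv); 16:C/G (Tv); 17:G/U (Tv); 18:C/A (Tv); 19:G/C (Tv); 24:C/G (Tv); 25:G/C (Tv); 26:C/G (Tv); 32:A/U (Tv); 42:A/G (Ti); 48:U/A (Tv).
Of the 15 differences, 1 transition and 14 transversions over 48 sites: P = 1/48 = 0.020833, Q = 14/48 = 0.291667.
d = −0.5·ln(0.666667) − 0.25·ln(0.416666) = −0.5·(-0.405465) − 0.25·(-0.875470) = 0.4216.

0.4216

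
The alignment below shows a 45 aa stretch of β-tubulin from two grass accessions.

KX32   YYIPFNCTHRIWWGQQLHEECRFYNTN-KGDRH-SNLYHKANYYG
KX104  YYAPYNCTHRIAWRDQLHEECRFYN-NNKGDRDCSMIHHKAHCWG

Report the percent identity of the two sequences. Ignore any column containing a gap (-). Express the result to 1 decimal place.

Excluding the 3 gap columns leaves 42 comparable sites.
Mismatches occur at site 3 (I/A), site 5 (F/Y), site 12 (W/A), site 14 (G/R), site 15 (Q/D), site 33 (H/D), site 36 (N/M), site 37 (L/I), site 38 (Y/H), site 42 (N/H), site 43 (Y/C), site 44 (Y/W).
30 of the 42 comparable sites match, so the percent identity is 30/42 × 100 = 71.4%.

71.4%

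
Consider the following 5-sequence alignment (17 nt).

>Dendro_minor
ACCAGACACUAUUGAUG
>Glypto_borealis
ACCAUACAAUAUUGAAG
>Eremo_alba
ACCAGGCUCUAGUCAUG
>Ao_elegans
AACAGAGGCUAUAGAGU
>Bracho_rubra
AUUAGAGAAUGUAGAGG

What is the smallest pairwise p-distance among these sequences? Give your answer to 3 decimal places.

Pairwise Hamming distances:
  Dendro_minor vs Glypto_borealis: 3
  Dendro_minor vs Eremo_alba: 4
  Dendro_minor vs Ao_elegans: 6
  Dendro_minor vs Bracho_rubra: 7
  Glypto_borealis vs Eremo_alba: 7
  Glypto_borealis vs Ao_elegans: 8
  Glypto_borealis vs Bracho_rubra: 7
  Eremo_alba vs Ao_elegans: 9
  Eremo_alba vs Bracho_rubra: 11
  Ao_elegans vs Bracho_rubra: 6
The smallest is 3 mismatches, between Dendro_minor and Glypto_borealis; p = 3/17 = 0.176.

0.176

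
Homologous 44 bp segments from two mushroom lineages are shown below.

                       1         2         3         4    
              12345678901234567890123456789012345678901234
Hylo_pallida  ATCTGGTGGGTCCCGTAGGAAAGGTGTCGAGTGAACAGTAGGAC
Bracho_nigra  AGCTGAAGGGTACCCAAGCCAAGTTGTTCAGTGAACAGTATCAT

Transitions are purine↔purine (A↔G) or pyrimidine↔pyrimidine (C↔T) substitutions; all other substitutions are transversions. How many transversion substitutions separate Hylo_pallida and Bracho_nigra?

11

Differing sites — 2:T/G (Tv); 6:G/A (Ti); 7:T/A (Tv); 12:C/A (Tv); 15:G/C (Tv); 16:T/A (Tv); 19:G/C (Tv); 20:A/C (Tv); 24:G/T (Tv); 28:C/T (Ti); 29:G/C (Tv); 41:G/T (Tv); 42:G/C (Tv); 44:C/T (Ti).
Of the 14 differences, 3 transitions and 11 transversions, so the answer is 11.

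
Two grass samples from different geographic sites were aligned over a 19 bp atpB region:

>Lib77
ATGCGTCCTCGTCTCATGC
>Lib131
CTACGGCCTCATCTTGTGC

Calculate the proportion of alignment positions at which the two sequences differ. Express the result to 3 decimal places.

0.316

The sequences differ at positions 1 (A/C), 3 (G/A), 6 (T/G), 11 (G/A), 15 (C/T), 16 (A/G).
There are 6 differences over 19 sites, so p = 6/19 = 0.316.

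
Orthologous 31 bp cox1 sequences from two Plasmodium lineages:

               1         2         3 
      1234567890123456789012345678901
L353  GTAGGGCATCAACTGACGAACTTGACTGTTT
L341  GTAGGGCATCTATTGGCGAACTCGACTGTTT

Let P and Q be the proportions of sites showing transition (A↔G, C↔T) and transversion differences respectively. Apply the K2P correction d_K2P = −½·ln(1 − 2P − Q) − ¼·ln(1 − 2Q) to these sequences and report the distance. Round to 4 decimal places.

Differing sites — 11:A/T (Tv); 13:C/T (Ti); 16:A/G (Ti); 23:T/C (Ti).
Of the 4 differences, 3 transitions and 1 transversion over 31 sites: P = 3/31 = 0.096774, Q = 1/31 = 0.032258.
d = −0.5·ln(0.774194) − 0.25·ln(0.935484) = −0.5·(-0.255933) − 0.25·(-0.066691) = 0.1446.

0.1446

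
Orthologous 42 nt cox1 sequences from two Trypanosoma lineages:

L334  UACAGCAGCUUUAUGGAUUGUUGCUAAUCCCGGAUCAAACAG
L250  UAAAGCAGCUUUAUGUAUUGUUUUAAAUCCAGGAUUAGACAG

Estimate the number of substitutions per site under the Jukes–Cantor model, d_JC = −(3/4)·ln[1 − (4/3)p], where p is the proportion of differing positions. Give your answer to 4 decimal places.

0.2197

The sequences differ at positions 3 (C/A), 16 (G/U), 23 (G/U), 24 (C/U), 25 (U/A), 31 (C/A), 36 (C/U), 38 (A/G).
p = 8/42 = 0.190476.
d = −0.75 · ln(1 − (4/3)·0.190476) = −0.75 · ln(0.746032) = −0.75 · (-0.292987) = 0.2197.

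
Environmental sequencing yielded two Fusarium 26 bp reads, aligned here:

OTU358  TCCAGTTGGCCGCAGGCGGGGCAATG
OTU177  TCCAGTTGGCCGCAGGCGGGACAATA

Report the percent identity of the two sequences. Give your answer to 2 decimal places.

92.31%

Mismatches occur at site 21 (G/A), site 26 (G/A).
24 of the 26 sites match, so the percent identity is 24/26 × 100 = 92.31%.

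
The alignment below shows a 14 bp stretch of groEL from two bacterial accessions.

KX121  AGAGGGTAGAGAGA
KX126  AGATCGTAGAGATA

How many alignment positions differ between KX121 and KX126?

Mismatches occur at site 4 (G/T), site 5 (G/C), site 13 (G/T).
That gives 3 mismatches out of 14 aligned sites, so the Hamming distance is 3.

3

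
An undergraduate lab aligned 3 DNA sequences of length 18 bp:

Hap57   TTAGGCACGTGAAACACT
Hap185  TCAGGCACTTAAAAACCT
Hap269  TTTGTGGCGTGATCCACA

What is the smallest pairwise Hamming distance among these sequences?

Pairwise Hamming distances:
  Hap57 vs Hap185: 5
  Hap57 vs Hap269: 7
  Hap185 vs Hap269: 12
The smallest is 5, between Hap57 and Hap185.

5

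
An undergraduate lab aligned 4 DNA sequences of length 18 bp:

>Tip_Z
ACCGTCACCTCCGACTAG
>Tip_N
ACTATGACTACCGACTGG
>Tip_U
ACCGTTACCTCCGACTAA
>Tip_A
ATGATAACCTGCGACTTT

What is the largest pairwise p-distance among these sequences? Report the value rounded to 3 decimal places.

Pairwise Hamming distances:
  Tip_Z vs Tip_N: 6
  Tip_Z vs Tip_U: 2
  Tip_Z vs Tip_A: 7
  Tip_N vs Tip_U: 7
  Tip_N vs Tip_A: 8
  Tip_U vs Tip_A: 7
The largest is 8 mismatches, between Tip_N and Tip_A; p = 8/18 = 0.444.

0.444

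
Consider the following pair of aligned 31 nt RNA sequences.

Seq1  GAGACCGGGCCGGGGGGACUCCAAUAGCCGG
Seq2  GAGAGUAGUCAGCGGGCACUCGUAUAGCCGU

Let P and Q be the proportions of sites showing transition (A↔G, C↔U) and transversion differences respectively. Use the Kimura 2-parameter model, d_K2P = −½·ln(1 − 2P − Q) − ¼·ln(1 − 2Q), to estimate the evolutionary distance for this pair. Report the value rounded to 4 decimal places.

The sequences differ at positions 5 (C/G, transversion), 6 (C/U, transition), 7 (G/A, transition), 9 (G/U, transversion), 11 (C/A, transversion), 13 (G/C, transversion), 17 (G/C, transversion), 22 (C/G, transversion), 23 (A/U, transversion), 31 (G/U, transversion).
Of the 10 differences, 2 transitions and 8 transversions over 31 sites: P = 2/31 = 0.064516, Q = 8/31 = 0.258065.
d = −0.5·ln(0.612903) − 0.25·ln(0.483870) = −0.5·(-0.489549) − 0.25·(-0.725939) = 0.4263.

0.4263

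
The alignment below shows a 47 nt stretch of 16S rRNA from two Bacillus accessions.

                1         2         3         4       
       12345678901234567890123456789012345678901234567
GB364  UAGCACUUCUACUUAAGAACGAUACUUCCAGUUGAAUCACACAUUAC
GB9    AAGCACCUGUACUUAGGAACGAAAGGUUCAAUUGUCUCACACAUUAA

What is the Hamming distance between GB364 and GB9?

12

Mismatches occur at site 1 (U→A), site 7 (U→C), site 9 (C→G), site 16 (A→G), site 23 (U→A), site 25 (C→G), site 26 (U→G), site 28 (C→U), site 31 (G→A), site 35 (A→U), site 36 (A→C), site 47 (C→A).
That gives 12 mismatches out of 47 aligned sites, so the Hamming distance is 12.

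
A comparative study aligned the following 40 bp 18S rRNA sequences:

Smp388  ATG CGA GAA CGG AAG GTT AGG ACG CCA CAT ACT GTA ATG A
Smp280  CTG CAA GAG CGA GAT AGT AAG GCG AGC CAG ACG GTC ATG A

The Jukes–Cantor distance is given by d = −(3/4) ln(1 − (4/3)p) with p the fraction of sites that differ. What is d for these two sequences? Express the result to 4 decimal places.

Differing sites — 1:A/C; 5:G/A; 9:A/G; 12:G/A; 13:A/G; 15:G/T; 16:G/A; 17:T/G; 20:G/A; 22:A/G; 25:C/A; 26:C/G; 27:A/C; 30:T/G; 33:T/G; 36:A/C.
p = 16/40 = 0.400000.
d = −0.75 · ln(1 − (4/3)·0.400000) = −0.75 · ln(0.466667) = −0.75 · (-0.762139) = 0.5716.

0.5716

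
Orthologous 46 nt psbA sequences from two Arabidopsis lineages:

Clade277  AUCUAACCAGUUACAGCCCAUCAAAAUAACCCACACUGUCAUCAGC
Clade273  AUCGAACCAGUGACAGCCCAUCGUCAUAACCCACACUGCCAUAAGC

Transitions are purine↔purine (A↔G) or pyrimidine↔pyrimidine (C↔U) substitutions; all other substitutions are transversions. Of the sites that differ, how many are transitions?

Mismatches occur at site 4 (U/G, transversion), site 12 (U/G, transversion), site 23 (A/G, transition), site 24 (A/U, transversion), site 25 (A/C, transversion), site 39 (U/C, transition), site 43 (C/A, transversion).
Of the 7 differences, 2 transitions and 5 transversions, so the answer is 2.

2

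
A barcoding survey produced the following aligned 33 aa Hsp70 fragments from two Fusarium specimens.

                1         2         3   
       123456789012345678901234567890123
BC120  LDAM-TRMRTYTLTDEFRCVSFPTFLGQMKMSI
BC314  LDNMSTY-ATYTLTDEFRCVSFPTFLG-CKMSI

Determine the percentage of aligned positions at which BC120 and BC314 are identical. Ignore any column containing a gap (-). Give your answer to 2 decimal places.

86.67%

Excluding the 3 gap columns leaves 30 comparable sites.
Mismatches occur at site 3 (A↔N), site 7 (R↔Y), site 9 (R↔A), site 29 (M↔C).
26 of the 30 comparable sites match, so the percent identity is 26/30 × 100 = 86.67%.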